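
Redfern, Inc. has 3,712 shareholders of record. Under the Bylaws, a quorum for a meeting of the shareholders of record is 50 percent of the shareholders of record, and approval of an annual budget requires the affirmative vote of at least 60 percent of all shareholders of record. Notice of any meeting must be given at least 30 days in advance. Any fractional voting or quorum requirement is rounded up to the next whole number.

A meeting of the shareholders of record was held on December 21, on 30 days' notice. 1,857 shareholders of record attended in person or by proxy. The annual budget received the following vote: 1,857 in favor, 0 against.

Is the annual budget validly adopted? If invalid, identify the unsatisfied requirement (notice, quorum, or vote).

Notice: 30 days given; 30 required. Satisfied.
Quorum: 50% of 3,712 = 1,856; 1,857 present. Satisfied.
Vote: requires three-fifths of all shareholders of record (3,712); 3/5 of 3712 = 2227.20, rounded up to 2228, so 2,228 needed; 1,857 in favor. Not satisfied.

Invalid — vote requirement not satisfied.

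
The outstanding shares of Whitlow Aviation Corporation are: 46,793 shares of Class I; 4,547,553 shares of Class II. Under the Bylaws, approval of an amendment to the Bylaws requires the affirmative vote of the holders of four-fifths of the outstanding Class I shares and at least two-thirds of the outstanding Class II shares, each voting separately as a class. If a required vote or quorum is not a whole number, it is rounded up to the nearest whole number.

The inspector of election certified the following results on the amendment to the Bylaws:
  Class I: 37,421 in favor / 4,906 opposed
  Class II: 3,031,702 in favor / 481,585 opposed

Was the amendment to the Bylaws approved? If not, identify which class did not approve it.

Class I: 4/5 of 46793 = 37434.40, rounded up to 37435; 37,435 required, 37,421 in favor — not approved.
Class II: 2/3 of 4547553 = 3031702; 3,031,702 required, 3,031,702 in favor — approved.

Not approved — the Class I shares did not give the required vote.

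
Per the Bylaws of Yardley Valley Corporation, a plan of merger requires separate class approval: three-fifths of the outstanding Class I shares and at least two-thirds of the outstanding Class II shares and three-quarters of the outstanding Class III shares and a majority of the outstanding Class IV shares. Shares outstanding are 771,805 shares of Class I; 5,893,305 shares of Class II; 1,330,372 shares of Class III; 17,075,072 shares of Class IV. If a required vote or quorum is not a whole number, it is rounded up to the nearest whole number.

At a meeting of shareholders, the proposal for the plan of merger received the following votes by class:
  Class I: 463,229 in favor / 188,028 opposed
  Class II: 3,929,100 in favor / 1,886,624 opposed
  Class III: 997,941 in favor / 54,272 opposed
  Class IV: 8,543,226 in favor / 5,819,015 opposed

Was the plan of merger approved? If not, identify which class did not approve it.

Approved — every class gave the required vote.

Class I: 3/5 of 771805 = 463083; 463,083 required, 463,229 in favor — approved.
Class II: 2/3 of 5893305 = 3928870; 3,928,870 required, 3,929,100 in favor — approved.
Class III: 3/4 of 1330372 = 997779; 997,779 required, 997,941 in favor — approved.
Class IV: a majority of 17075072 is 8537537; 8,537,537 required, 8,543,226 in favor — approved.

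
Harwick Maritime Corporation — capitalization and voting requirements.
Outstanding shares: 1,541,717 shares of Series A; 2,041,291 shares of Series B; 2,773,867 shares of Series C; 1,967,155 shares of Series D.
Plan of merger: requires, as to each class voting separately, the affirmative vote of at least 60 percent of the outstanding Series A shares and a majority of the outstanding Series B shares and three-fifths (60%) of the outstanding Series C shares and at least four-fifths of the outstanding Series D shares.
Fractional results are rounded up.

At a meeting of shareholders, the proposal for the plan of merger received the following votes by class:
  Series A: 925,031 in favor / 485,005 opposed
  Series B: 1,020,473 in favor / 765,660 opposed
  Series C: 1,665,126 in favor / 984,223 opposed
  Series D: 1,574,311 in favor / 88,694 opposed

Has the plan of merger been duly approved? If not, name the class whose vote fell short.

Series A: 3/5 of 1541717 = 925030.20, rounded up to 925031; 925,031 required, 925,031 in favor — approved.
Series B: a majority of 2041291 is 1020646; 1,020,646 required, 1,020,473 in favor — not approved.
Series C: 3/5 of 2773867 = 1664320.20, rounded up to 1664321; 1,664,321 required, 1,665,126 in favor — approved.
Series D: 4/5 of 1967155 = 1573724; 1,573,724 required, 1,574,311 in favor — approved.

Not approved — the Series B shares did not give the required vote.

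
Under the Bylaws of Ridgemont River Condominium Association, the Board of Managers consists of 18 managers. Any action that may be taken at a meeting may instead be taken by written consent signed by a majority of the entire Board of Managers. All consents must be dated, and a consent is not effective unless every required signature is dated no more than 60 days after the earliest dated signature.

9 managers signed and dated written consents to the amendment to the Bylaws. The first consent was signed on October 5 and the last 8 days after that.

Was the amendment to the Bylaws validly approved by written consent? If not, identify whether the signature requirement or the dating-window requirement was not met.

Not effective — insufficient signatures.

Signatures required: a majority of 18 — a majority of 18 is 10, so 10 needed; 9 signed. Insufficient.
Dating window: the latest signature is 8 days after the earliest; the limit is 60 days. Within the window.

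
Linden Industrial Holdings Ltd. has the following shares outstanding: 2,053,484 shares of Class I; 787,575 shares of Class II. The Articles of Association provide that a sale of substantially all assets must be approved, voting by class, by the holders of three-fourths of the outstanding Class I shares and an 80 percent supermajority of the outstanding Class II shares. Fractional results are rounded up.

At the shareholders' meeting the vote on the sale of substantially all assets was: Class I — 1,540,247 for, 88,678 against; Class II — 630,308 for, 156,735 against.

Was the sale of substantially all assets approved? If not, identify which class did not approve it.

Class I: 3/4 of 2053484 = 1540113; 1,540,113 required, 1,540,247 in favor — approved.
Class II: 4/5 of 787575 = 630060; 630,060 required, 630,308 in favor — approved.

Approved — every class gave the required vote.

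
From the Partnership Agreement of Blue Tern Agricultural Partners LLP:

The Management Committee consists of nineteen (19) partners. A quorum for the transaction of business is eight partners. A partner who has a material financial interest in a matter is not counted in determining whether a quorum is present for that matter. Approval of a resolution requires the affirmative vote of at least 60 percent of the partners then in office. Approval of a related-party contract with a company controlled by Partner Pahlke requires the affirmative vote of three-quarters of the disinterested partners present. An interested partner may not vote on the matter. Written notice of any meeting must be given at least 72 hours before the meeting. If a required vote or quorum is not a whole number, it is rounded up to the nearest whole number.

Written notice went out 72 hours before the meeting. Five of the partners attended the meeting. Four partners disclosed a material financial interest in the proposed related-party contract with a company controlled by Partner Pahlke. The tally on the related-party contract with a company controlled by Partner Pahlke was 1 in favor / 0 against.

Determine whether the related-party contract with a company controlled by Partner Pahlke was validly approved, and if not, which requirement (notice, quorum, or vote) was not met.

Invalid — quorum requirement not satisfied.

Notice: 72 hours given; 72 required (72 ≥ 72). Satisfied.
Quorum: 5 present, but the 4 interested partners do not count, leaving 1. Quorum is 8. Not satisfied.
Vote: the related-party contract with a company controlled by Partner Pahlke requires three-fourths of the disinterested partners present (5 − 4 = 1). 3/4 of 1 = 0.75, rounded up to 1, so 1 affirmative vote is needed; 1 voted in favor. Satisfied. (Moot — without a quorum no business can be validly transacted.)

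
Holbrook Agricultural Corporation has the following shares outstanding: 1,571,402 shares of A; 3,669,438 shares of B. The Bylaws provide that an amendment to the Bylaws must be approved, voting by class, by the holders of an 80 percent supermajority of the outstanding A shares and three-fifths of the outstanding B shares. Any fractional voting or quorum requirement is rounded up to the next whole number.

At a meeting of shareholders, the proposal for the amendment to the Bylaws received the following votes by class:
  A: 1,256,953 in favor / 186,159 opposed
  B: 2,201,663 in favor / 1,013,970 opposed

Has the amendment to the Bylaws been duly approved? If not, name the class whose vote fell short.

A: 4/5 of 1571402 = 1257121.60, rounded up to 1257122; 1,257,122 required, 1,256,953 in favor — not approved.
B: 3/5 of 3669438 = 2201662.80, rounded up to 2201663; 2,201,663 required, 2,201,663 in favor — approved.

Not approved — the A shares did not give the required vote.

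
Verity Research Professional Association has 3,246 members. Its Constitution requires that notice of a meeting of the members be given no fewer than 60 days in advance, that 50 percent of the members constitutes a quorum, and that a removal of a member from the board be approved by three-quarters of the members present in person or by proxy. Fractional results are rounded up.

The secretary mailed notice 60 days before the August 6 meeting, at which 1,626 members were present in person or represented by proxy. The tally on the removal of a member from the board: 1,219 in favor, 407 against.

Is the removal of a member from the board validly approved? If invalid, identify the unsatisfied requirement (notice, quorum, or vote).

Notice: 60 days given; 60 required. Satisfied.
Quorum: 50% of 3,246 = 1,623; 1,626 present. Satisfied.
Vote: requires three-fourths of those present (1,626); 3/4 of 1626 = 1219.50, rounded up to 1220, so 1,220 needed; 1,219 in favor. Not satisfied.

Invalid — vote requirement not satisfied.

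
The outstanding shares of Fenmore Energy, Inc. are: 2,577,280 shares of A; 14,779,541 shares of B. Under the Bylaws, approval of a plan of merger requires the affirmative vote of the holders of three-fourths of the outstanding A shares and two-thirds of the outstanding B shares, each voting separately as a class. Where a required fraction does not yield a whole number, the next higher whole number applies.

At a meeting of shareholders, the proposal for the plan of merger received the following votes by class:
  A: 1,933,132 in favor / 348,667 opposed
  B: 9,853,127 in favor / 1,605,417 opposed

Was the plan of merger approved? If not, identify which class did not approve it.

Approved — every class gave the required vote.

A: 3/4 of 2577280 = 1932960; 1,932,960 required, 1,933,132 in favor — approved.
B: 2/3 of 14779541 = 9853027.33, rounded up to 9853028; 9,853,028 required, 9,853,127 in favor — approved.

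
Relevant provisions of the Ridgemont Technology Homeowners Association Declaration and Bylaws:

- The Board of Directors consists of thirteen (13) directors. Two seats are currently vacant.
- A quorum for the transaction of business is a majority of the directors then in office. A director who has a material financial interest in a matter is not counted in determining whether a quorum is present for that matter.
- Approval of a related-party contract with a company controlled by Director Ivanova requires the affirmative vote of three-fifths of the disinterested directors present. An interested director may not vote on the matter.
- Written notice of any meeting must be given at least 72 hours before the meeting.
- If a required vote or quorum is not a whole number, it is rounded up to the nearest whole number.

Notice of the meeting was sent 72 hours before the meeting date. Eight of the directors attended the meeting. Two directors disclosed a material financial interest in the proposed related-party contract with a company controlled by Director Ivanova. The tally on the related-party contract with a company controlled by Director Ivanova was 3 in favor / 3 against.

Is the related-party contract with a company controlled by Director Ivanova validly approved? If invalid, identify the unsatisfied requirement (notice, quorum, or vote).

Notice: 72 hours given; 72 required (72 ≥ 72). Satisfied.
Quorum: 8 present, but the 2 interested directors do not count, leaving 6. Quorum is 6. Satisfied.
Vote: the related-party contract with a company controlled by Director Ivanova requires three-fifths of the disinterested directors present (8 − 2 = 6). 3/5 of 6 = 3.60, rounded up to 4, so 4 affirmative votes are needed; 3 voted in favor. Not satisfied.

Invalid — vote requirement not satisfied.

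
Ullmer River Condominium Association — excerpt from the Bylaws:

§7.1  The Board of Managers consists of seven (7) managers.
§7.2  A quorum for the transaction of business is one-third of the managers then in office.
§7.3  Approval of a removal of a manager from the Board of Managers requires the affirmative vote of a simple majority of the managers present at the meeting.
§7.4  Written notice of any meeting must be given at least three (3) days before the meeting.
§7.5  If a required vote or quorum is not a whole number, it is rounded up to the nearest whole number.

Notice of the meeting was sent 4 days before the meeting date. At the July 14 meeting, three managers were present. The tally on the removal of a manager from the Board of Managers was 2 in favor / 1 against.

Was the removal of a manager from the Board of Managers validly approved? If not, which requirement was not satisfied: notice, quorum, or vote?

Valid — all requirements satisfied.

Notice: 4 days given; 3 required (4 ≥ 3). Satisfied.
Quorum: 3 present; quorum is 3. Satisfied.
Vote: the removal of a manager from the Board of Managers requires a majority of the managers present (3). A majority of 3 is 2, so 2 affirmative votes are needed; 2 voted in favor. Satisfied.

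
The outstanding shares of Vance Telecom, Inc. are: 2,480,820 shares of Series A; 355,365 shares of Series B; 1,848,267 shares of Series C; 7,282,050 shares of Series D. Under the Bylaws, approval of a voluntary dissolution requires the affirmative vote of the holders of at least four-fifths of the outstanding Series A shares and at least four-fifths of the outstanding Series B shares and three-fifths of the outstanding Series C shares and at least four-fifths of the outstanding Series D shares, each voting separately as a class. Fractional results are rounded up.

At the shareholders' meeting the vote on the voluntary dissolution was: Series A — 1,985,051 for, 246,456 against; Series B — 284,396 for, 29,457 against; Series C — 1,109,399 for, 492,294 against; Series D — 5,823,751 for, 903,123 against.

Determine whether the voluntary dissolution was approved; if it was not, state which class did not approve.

Not approved — the Series D shares did not give the required vote.

Series A: 4/5 of 2480820 = 1984656; 1,984,656 required, 1,985,051 in favor — approved.
Series B: 4/5 of 355365 = 284292; 284,292 required, 284,396 in favor — approved.
Series C: 3/5 of 1848267 = 1108960.20, rounded up to 1108961; 1,108,961 required, 1,109,399 in favor — approved.
Series D: 4/5 of 7282050 = 5825640; 5,825,640 required, 5,823,751 in favor — not approved.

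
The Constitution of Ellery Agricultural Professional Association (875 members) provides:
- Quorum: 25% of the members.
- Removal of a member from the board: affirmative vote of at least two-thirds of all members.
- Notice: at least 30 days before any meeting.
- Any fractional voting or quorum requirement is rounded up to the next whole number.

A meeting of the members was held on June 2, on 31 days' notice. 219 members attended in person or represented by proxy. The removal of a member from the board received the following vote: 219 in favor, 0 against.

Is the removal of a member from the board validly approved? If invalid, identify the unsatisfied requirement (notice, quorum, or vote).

Notice: 31 days given; 30 required. Satisfied.
Quorum: 25% of 875 = 218.75, rounded up to 219; 219 present. Satisfied.
Vote: requires two-thirds of all members (875); 2/3 of 875 = 583.33, rounded up to 584, so 584 needed; 219 in favor. Not satisfied.

Invalid — vote requirement not satisfied.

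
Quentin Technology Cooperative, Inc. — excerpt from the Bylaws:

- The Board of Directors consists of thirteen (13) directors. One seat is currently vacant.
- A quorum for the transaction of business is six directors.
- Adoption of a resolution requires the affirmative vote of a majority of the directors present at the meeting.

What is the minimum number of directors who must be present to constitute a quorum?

6

The quorum is fixed at 6.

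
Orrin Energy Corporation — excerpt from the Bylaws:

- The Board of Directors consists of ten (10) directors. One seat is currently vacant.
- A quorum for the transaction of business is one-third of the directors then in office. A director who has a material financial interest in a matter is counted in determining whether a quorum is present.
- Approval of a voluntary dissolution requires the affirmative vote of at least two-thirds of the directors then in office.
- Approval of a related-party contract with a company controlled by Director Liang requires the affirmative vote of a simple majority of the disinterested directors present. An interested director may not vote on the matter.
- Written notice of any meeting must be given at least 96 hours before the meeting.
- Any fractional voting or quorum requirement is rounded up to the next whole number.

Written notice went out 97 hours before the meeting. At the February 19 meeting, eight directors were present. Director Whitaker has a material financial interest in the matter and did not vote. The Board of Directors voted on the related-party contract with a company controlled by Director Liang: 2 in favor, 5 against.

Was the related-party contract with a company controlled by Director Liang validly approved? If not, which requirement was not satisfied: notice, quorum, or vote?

Invalid — vote requirement not satisfied.

Notice: 97 hours given; 96 required (97 ≥ 96). Satisfied.
Quorum: 8 present (interested directors count toward quorum); quorum is 3. Satisfied.
Vote: the related-party contract with a company controlled by Director Liang requires a majority of the disinterested directors present (8 − 1 = 7). A majority of 7 is 4, so 4 affirmative votes are needed; 2 voted in favor. Not satisfied.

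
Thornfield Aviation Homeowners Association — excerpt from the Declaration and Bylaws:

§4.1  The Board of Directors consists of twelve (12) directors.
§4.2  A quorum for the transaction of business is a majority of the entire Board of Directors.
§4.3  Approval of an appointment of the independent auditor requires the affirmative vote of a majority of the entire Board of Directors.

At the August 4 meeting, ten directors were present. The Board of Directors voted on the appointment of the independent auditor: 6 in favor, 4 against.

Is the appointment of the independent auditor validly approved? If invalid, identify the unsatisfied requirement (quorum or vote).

Invalid — vote requirement not satisfied.

Quorum: 10 present; quorum is 7. Satisfied.
Vote: the appointment of the independent auditor requires a majority of the entire Board of Directors (12). A majority of 12 is 7, so 7 affirmative votes are needed; 6 voted in favor. Not satisfied.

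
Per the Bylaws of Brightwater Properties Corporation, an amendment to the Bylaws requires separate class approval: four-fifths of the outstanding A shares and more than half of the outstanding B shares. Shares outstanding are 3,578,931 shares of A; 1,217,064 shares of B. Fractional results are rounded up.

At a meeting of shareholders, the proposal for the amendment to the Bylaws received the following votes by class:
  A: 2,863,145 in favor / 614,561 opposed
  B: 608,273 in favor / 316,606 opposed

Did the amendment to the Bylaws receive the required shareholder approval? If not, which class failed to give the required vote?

Not approved — the B shares did not give the required vote.

A: 4/5 of 3578931 = 2863144.80, rounded up to 2863145; 2,863,145 required, 2,863,145 in favor — approved.
B: a majority of 1217064 is 608533; 608,533 required, 608,273 in favor — not approved.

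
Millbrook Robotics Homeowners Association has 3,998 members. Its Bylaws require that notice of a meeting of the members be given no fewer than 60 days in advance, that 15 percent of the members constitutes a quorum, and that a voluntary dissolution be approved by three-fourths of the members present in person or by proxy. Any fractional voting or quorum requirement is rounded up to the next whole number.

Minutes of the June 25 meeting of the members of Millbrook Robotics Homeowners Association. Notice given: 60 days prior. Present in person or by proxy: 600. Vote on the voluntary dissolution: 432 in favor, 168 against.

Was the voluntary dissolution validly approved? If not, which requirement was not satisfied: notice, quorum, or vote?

Notice: 60 days given; 60 required. Satisfied.
Quorum: 15% of 3,998 = 599.70, rounded up to 600; 600 present. Satisfied.
Vote: requires three-fourths of those present (600); 3/4 of 600 = 450, so 450 needed; 432 in favor. Not satisfied.

Invalid — vote requirement not satisfied.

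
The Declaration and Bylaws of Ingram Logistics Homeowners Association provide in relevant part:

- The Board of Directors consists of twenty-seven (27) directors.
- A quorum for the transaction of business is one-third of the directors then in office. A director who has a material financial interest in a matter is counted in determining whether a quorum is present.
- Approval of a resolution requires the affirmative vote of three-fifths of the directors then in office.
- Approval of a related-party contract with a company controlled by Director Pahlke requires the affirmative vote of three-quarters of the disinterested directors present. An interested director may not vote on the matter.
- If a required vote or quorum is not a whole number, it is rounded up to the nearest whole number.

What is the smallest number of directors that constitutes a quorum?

1/3 of 27 = 9.

9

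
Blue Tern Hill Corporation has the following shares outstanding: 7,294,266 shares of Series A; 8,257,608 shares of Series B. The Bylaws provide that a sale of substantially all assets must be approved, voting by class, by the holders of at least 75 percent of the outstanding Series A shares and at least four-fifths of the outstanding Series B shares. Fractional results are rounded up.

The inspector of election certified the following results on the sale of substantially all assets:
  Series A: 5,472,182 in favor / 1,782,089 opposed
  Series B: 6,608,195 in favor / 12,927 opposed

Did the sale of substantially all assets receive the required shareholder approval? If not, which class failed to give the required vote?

Series A: 3/4 of 7294266 = 5470699.50, rounded up to 5470700; 5,470,700 required, 5,472,182 in favor — approved.
Series B: 4/5 of 8257608 = 6606086.40, rounded up to 6606087; 6,606,087 required, 6,608,195 in favor — approved.

Approved — every class gave the required vote.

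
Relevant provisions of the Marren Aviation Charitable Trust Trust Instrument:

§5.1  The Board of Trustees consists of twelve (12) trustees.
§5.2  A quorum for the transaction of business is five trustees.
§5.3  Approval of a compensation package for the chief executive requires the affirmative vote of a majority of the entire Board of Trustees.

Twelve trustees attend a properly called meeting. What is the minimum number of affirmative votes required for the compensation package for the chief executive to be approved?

7

The compensation package for the chief executive requires a majority of the entire Board of Trustees (12).
A majority of 12 is 7.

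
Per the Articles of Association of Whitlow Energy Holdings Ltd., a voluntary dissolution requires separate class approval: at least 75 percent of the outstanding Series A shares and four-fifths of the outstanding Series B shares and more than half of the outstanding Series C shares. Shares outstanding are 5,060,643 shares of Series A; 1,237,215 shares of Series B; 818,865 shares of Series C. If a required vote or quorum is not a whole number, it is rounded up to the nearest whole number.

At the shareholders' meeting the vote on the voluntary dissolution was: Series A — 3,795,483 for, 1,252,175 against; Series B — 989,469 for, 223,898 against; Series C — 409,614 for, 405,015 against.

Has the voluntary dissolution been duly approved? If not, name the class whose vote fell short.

Series A: 3/4 of 5060643 = 3795482.25, rounded up to 3795483; 3,795,483 required, 3,795,483 in favor — approved.
Series B: 4/5 of 1237215 = 989772; 989,772 required, 989,469 in favor — not approved.
Series C: a majority of 818865 is 409433; 409,433 required, 409,614 in favor — approved.

Not approved — the Series B shares did not give the required vote.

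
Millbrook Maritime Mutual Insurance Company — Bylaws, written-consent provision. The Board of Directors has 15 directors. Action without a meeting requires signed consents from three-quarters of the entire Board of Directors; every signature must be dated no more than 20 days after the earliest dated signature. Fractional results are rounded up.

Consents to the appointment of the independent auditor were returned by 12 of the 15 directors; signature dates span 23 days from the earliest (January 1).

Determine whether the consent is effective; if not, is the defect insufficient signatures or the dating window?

Not effective — dating-window requirement not satisfied.

Signatures required: three-quarters of 15 — 3/4 of 15 = 11.25, rounded up to 12, so 12 needed; 12 signed. Sufficient.
Dating window: the latest signature is 23 days after the earliest; the limit is 20 days. Outside the window.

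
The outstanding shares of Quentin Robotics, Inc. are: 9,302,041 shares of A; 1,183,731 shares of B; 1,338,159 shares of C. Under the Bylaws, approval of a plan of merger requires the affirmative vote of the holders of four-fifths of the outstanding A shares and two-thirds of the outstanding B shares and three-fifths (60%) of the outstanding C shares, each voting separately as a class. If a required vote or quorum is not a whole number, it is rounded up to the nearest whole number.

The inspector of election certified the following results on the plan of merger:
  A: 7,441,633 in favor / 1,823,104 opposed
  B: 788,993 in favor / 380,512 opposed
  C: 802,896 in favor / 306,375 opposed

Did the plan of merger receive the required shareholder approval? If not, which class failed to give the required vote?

Not approved — the B shares did not give the required vote.

A: 4/5 of 9302041 = 7441632.80, rounded up to 7441633; 7,441,633 required, 7,441,633 in favor — approved.
B: 2/3 of 1183731 = 789154; 789,154 required, 788,993 in favor — not approved.
C: 3/5 of 1338159 = 802895.40, rounded up to 802896; 802,896 required, 802,896 in favor — approved.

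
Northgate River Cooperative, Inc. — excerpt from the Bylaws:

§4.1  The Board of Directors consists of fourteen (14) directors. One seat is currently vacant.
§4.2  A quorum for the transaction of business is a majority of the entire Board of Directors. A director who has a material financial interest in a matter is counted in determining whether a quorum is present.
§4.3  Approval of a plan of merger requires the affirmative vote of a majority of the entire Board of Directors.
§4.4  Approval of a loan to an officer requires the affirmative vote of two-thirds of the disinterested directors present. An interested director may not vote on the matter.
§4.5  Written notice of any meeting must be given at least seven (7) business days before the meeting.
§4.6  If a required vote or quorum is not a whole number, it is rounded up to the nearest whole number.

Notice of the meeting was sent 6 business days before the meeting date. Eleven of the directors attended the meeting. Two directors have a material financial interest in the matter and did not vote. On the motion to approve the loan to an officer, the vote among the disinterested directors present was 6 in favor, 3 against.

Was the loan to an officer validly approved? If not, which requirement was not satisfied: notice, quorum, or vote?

Invalid — notice requirement not satisfied.

Notice: 6 business days given; 7 required (6 < 7). Not satisfied.
Quorum: 11 present (interested directors count toward quorum); quorum is 8. Satisfied.
Vote: the loan to an officer requires two-thirds of the disinterested directors present (11 − 2 = 9). 2/3 of 9 = 6, so 6 affirmative votes are needed; 6 voted in favor. Satisfied.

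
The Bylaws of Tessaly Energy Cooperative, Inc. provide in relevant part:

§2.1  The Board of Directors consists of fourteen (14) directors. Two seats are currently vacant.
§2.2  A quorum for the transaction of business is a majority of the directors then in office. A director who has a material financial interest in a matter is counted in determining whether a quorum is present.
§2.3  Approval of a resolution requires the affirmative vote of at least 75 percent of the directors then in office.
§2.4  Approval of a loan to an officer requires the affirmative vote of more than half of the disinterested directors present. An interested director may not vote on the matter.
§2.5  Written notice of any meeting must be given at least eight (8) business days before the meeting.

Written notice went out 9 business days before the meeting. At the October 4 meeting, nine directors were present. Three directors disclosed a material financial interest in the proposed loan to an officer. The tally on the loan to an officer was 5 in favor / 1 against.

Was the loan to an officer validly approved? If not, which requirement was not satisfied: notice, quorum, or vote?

Valid — all requirements satisfied.

Notice: 9 business days given; 8 required (9 ≥ 8). Satisfied.
Quorum: 9 present (interested directors count toward quorum); quorum is 7. Satisfied.
Vote: the loan to an officer requires a majority of the disinterested directors present (9 − 3 = 6). A majority of 6 is 4, so 4 affirmative votes are needed; 5 voted in favor. Satisfied.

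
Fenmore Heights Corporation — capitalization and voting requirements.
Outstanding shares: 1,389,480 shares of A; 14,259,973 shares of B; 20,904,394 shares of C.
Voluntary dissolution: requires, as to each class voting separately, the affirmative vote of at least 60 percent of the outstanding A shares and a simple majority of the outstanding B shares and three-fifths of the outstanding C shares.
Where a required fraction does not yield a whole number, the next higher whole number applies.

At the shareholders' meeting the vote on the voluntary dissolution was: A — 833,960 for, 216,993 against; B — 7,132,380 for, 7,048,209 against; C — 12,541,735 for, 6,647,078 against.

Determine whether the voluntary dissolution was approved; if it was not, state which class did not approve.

Not approved — the C shares did not give the required vote.

A: 3/5 of 1389480 = 833688; 833,688 required, 833,960 in favor — approved.
B: a majority of 14259973 is 7129987; 7,129,987 required, 7,132,380 in favor — approved.
C: 3/5 of 20904394 = 12542636.40, rounded up to 12542637; 12,542,637 required, 12,541,735 in favor — not approved.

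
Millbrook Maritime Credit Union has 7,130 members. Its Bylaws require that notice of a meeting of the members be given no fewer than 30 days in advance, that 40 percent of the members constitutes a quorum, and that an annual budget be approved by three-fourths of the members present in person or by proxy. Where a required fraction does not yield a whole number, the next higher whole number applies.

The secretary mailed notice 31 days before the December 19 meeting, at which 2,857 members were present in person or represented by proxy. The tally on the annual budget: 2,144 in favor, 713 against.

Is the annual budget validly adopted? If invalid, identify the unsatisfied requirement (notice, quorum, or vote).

Notice: 31 days given; 30 required. Satisfied.
Quorum: 40% of 7,130 = 2,852; 2,857 present. Satisfied.
Vote: requires three-fourths of those present (2,857); 3/4 of 2857 = 2142.75, rounded up to 2143, so 2,143 needed; 2,144 in favor. Satisfied.

Valid — all requirements satisfied.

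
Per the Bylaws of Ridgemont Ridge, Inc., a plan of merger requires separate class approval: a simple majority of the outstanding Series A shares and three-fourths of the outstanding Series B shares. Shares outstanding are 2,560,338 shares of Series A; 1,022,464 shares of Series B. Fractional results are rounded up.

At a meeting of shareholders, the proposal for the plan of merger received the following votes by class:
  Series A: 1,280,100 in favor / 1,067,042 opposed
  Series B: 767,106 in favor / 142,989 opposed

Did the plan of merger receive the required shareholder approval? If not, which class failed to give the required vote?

Not approved — the Series A shares did not give the required vote.

Series A: a majority of 2560338 is 1280170; 1,280,170 required, 1,280,100 in favor — not approved.
Series B: 3/4 of 1022464 = 766848; 766,848 required, 767,106 in favor — approved.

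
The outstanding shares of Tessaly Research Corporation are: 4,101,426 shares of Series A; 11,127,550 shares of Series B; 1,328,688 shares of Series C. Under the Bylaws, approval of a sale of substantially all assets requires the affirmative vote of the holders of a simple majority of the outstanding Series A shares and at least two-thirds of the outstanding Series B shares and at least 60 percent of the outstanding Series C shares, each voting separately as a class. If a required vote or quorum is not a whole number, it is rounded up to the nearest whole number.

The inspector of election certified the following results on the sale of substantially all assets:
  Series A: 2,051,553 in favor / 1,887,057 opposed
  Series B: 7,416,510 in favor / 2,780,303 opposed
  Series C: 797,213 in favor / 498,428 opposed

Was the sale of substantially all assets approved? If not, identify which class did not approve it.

Not approved — the Series B shares did not give the required vote.

Series A: a majority of 4101426 is 2050714; 2,050,714 required, 2,051,553 in favor — approved.
Series B: 2/3 of 11127550 = 7418366.67, rounded up to 7418367; 7,418,367 required, 7,416,510 in favor — not approved.
Series C: 3/5 of 1328688 = 797212.80, rounded up to 797213; 797,213 required, 797,213 in favor — approved.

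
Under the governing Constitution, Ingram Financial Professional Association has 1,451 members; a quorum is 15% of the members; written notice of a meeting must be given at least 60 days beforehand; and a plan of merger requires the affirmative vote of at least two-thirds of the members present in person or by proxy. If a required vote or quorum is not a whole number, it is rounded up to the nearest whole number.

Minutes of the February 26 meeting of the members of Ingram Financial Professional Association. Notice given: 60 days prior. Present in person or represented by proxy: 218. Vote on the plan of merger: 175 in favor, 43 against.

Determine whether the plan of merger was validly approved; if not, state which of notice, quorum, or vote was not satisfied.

Notice: 60 days given; 60 required. Satisfied.
Quorum: 15% of 1,451 = 217.65, rounded up to 218; 218 present. Satisfied.
Vote: requires two-thirds of those present (218); 2/3 of 218 = 145.33, rounded up to 146, so 146 needed; 175 in favor. Satisfied.

Valid — all requirements satisfied.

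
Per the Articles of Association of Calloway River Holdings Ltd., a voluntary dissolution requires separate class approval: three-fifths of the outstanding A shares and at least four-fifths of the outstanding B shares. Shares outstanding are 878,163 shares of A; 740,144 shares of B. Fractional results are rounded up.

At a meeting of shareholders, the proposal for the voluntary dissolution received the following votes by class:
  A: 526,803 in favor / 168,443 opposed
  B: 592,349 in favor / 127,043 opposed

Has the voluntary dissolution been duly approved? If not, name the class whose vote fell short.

A: 3/5 of 878163 = 526897.80, rounded up to 526898; 526,898 required, 526,803 in favor — not approved.
B: 4/5 of 740144 = 592115.20, rounded up to 592116; 592,116 required, 592,349 in favor — approved.

Not approved — the A shares did not give the required vote.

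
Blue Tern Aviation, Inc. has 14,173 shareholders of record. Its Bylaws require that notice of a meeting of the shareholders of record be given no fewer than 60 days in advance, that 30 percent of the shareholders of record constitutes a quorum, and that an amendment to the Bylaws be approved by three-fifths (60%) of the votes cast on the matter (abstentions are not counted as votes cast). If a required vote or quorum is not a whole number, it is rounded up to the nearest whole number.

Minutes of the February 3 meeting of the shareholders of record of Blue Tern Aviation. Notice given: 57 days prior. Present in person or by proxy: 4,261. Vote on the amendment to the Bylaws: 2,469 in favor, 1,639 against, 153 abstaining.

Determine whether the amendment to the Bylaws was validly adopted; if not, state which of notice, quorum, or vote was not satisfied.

Invalid — notice requirement not satisfied.

Notice: 57 days given; 60 required. Not satisfied.
Quorum: 30% of 14,173 = 4,251.90, rounded up to 4,252; 4,261 present. Satisfied.
Vote: requires three-fifths of the votes cast (4,261 − 153 abstaining = 4,108); 3/5 of 4108 = 2464.80, rounded up to 2465, so 2,465 needed; 2,469 in favor. Satisfied.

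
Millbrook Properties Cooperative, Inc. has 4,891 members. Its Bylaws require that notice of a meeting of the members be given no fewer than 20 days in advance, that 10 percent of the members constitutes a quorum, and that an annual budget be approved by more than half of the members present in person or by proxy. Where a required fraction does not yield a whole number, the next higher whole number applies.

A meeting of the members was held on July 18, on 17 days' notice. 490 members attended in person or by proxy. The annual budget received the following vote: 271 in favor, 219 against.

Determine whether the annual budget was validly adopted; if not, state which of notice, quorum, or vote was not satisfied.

Invalid — notice requirement not satisfied.

Notice: 17 days given; 20 required. Not satisfied.
Quorum: 10% of 4,891 = 489.10, rounded up to 490; 490 present. Satisfied.
Vote: requires a majority of those present (490); a majority of 490 is 246, so 246 needed; 271 in favor. Satisfied.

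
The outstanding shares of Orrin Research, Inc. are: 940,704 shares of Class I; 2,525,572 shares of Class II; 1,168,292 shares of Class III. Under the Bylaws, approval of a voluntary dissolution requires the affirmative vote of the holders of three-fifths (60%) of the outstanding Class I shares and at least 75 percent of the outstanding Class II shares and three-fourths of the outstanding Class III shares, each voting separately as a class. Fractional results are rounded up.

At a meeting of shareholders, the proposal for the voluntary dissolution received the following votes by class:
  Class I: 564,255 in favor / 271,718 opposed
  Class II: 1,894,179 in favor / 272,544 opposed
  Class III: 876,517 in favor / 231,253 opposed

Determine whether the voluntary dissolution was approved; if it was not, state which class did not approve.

Not approved — the Class I shares did not give the required vote.

Class I: 3/5 of 940704 = 564422.40, rounded up to 564423; 564,423 required, 564,255 in favor — not approved.
Class II: 3/4 of 2525572 = 1894179; 1,894,179 required, 1,894,179 in favor — approved.
Class III: 3/4 of 1168292 = 876219; 876,219 required, 876,517 in favor — approved.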